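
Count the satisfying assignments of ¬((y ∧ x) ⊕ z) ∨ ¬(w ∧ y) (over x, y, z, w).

14

x  y  z  w  |  (¬((y ∧ x) ⊕ z) ∨ ¬(w ∧ y))
1  1  1  1  |               1             
1  1  1  0  |               1             
1  1  0  1  |               0             
1  1  0  0  |               1             
1  0  1  1  |               1             
1  0  1  0  |               1             
1  0  0  1  |               1             
1  0  0  0  |               1             
0  1  1  1  |               0             
0  1  1  0  |               1             
0  1  0  1  |               1             
0  1  0  0  |               1             
0  0  1  1  |               1             
0  0  1  0  |               1             
0  0  0  1  |               1             
0  0  0  0  |               1             
The formula is true on 14 of the 16 rows.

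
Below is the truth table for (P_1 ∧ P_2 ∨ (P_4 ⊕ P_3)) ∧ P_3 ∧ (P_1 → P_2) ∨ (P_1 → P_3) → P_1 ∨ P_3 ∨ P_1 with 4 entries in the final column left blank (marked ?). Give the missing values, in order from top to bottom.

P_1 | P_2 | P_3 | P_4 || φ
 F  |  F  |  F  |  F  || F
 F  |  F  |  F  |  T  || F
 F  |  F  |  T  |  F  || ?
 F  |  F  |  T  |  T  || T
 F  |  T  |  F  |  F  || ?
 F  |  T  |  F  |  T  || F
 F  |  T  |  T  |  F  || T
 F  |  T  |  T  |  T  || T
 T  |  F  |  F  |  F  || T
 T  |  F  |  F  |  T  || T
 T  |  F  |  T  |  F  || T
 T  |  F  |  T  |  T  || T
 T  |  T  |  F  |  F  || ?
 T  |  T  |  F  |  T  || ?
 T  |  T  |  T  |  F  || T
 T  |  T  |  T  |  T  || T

Row P_1=F, P_2=F, P_3=T, P_4=F: ((P_1 ∧ P_2 ∨ (P_4 ⊕ P_3)) ∧ P_3 ∧ (P_1 → P_2) ∨ (P_1 → P_3)) = T, (P_1 ∨ P_3 ∨ P_1) = T, so the formula = T.
Row P_1=F, P_2=T, P_3=F, P_4=F: ((P_1 ∧ P_2 ∨ (P_4 ⊕ P_3)) ∧ P_3 ∧ (P_1 → P_2) ∨ (P_1 → P_3)) = T, (P_1 ∨ P_3 ∨ P_1) = F, so the formula = F.
Row P_1=T, P_2=T, P_3=F, P_4=F: ((P_1 ∧ P_2 ∨ (P_4 ⊕ P_3)) ∧ P_3 ∧ (P_1 → P_2) ∨ (P_1 → P_3)) = F, (P_1 ∨ P_3 ∨ P_1) = T, so the formula = T.
Row P_1=T, P_2=T, P_3=F, P_4=T: ((P_1 ∧ P_2 ∨ (P_4 ⊕ P_3)) ∧ P_3 ∧ (P_1 → P_2) ∨ (P_1 → P_3)) = F, (P_1 ∨ P_3 ∨ P_1) = T, so the formula = T.

T, F, T, T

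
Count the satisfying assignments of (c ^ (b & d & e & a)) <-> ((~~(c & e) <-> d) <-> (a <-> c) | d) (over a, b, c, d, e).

18

a  b  c  d  e  |  φ
1  1  1  1  1  |  0
1  1  1  1  0  |  0
1  1  1  0  1  |  0
1  1  1  0  0  |  1
1  1  0  1  1  |  0
1  1  0  1  0  |  1
1  1  0  0  1  |  1
1  1  0  0  0  |  1
1  0  1  1  1  |  1
1  0  1  1  0  |  0
1  0  1  0  1  |  0
1  0  1  0  0  |  1
1  0  0  1  1  |  1
1  0  0  1  0  |  1
1  0  0  0  1  |  1
1  0  0  0  0  |  1
0  1  1  1  1  |  1
0  1  1  1  0  |  0
0  1  1  0  1  |  1
0  1  1  0  0  |  0
0  1  0  1  1  |  1
0  1  0  1  0  |  1
0  1  0  0  1  |  0
0  1  0  0  0  |  0
0  0  1  1  1  |  1
0  0  1  1  0  |  0
0  0  1  0  1  |  1
0  0  1  0  0  |  0
0  0  0  1  1  |  1
0  0  0  1  0  |  1
0  0  0  0  1  |  0
0  0  0  0  0  |  0
The formula is true on 18 of the 32 rows.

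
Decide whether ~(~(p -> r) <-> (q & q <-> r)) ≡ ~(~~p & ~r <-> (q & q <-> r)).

equivalent

p | q | r || φ | ψ
0 | 0 | 0 || 1 | 1
0 | 0 | 1 || 0 | 0
0 | 1 | 0 || 0 | 0
0 | 1 | 1 || 1 | 1
1 | 0 | 0 || 0 | 0
1 | 0 | 1 || 0 | 0
1 | 1 | 0 || 1 | 1
1 | 1 | 1 || 1 | 1
The columns for φ and ψ agree on every row, so they are logically equivalent.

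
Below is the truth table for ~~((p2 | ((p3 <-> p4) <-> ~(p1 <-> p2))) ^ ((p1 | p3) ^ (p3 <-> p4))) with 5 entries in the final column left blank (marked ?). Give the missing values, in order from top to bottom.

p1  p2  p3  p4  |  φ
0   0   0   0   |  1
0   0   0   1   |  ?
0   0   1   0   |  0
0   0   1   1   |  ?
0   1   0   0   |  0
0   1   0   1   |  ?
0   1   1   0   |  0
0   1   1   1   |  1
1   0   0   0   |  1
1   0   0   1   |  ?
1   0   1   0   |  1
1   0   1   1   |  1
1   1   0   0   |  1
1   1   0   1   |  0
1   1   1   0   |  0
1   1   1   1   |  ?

1, 0, 1, 1, 1

Row p1=0, p2=0, p3=0, p4=1: ((p2 | ((p3 <-> p4) <-> ~(p1 <-> p2))) ^ ((p1 | p3) ^ (p3 <-> p4))) = 1, ~((p2 | ((p3 <-> p4) <-> ~(p1 <-> p2))) ^ ((p1 | p3) ^ (p3 <-> p4))) = 0, so the formula = 1.
Row p1=0, p2=0, p3=1, p4=1: ((p2 | ((p3 <-> p4) <-> ~(p1 <-> p2))) ^ ((p1 | p3) ^ (p3 <-> p4))) = 0, ~((p2 | ((p3 <-> p4) <-> ~(p1 <-> p2))) ^ ((p1 | p3) ^ (p3 <-> p4))) = 1, so the formula = 0.
Row p1=0, p2=1, p3=0, p4=1: ((p2 | ((p3 <-> p4) <-> ~(p1 <-> p2))) ^ ((p1 | p3) ^ (p3 <-> p4))) = 1, ~((p2 | ((p3 <-> p4) <-> ~(p1 <-> p2))) ^ ((p1 | p3) ^ (p3 <-> p4))) = 0, so the formula = 1.
Row p1=1, p2=0, p3=0, p4=1: ((p2 | ((p3 <-> p4) <-> ~(p1 <-> p2))) ^ ((p1 | p3) ^ (p3 <-> p4))) = 1, ~((p2 | ((p3 <-> p4) <-> ~(p1 <-> p2))) ^ ((p1 | p3) ^ (p3 <-> p4))) = 0, so the formula = 1.
Row p1=1, p2=1, p3=1, p4=1: ((p2 | ((p3 <-> p4) <-> ~(p1 <-> p2))) ^ ((p1 | p3) ^ (p3 <-> p4))) = 1, ~((p2 | ((p3 <-> p4) <-> ~(p1 <-> p2))) ^ ((p1 | p3) ^ (p3 <-> p4))) = 0, so the formula = 1.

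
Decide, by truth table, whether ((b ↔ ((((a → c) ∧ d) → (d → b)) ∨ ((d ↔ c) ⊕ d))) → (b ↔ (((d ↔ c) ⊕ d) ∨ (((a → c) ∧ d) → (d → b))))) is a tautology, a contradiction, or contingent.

tautology

a  b  c  d  |  φ
1  1  1  1  |  1
1  1  1  0  |  1
1  1  0  1  |  1
1  1  0  0  |  1
1  0  1  1  |  1
1  0  1  0  |  1
1  0  0  1  |  1
1  0  0  0  |  1
0  1  1  1  |  1
0  1  1  0  |  1
0  1  0  1  |  1
0  1  0  0  |  1
0  0  1  1  |  1
0  0  1  0  |  1
0  0  0  1  |  1
0  0  0  0  |  1
Every row is 1, so the formula is a tautology.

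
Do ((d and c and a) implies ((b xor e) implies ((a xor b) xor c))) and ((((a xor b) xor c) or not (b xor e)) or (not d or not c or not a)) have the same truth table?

a | b | c | d | e || φ | ψ
T | T | T | T | T || T | T
T | T | T | T | F || T | T
T | T | T | F | T || T | T
T | T | T | F | F || T | T
T | T | F | T | T || T | T
T | T | F | T | F || T | T
T | T | F | F | T || T | T
T | T | F | F | F || T | T
T | F | T | T | T || F | F
T | F | T | T | F || T | T
T | F | T | F | T || T | T
T | F | T | F | F || T | T
T | F | F | T | T || T | T
T | F | F | T | F || T | T
T | F | F | F | T || T | T
T | F | F | F | F || T | T
F | T | T | T | T || T | T
F | T | T | T | F || T | T
F | T | T | F | T || T | T
F | T | T | F | F || T | T
F | T | F | T | T || T | T
F | T | F | T | F || T | T
F | T | F | F | T || T | T
F | T | F | F | F || T | T
F | F | T | T | T || T | T
F | F | T | T | F || T | T
F | F | T | F | T || T | T
F | F | T | F | F || T | T
F | F | F | T | T || T | T
F | F | F | T | F || T | T
F | F | F | F | T || T | T
F | F | F | F | F || T | T
The columns for φ and ψ agree on every row, so they are logically equivalent.

equivalent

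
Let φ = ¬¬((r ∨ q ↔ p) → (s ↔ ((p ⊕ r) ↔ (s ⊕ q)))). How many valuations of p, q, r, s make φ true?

p | q | r | s || (r ∨ q) | ((r ∨ q) ↔ p) | (p ⊕ r) | (s ⊕ q) | ((p ⊕ r) ↔ (s ⊕ q)) | (s ↔ ((p ⊕ r) ↔ (s ⊕ q))) | φ
1 | 1 | 1 | 1 ||    1    |       1       |    0    |    0    |          1          |             1             | 1
1 | 1 | 1 | 0 ||    1    |       1       |    0    |    1    |          0          |             1             | 1
1 | 1 | 0 | 1 ||    1    |       1       |    1    |    0    |          0          |             0             | 0
1 | 1 | 0 | 0 ||    1    |       1       |    1    |    1    |          1          |             0             | 0
1 | 0 | 1 | 1 ||    1    |       1       |    0    |    1    |          0          |             0             | 0
1 | 0 | 1 | 0 ||    1    |       1       |    0    |    0    |          1          |             0             | 0
1 | 0 | 0 | 1 ||    0    |       0       |    1    |    1    |          1          |             1             | 1
1 | 0 | 0 | 0 ||    0    |       0       |    1    |    0    |          0          |             1             | 1
0 | 1 | 1 | 1 ||    1    |       0       |    1    |    0    |          0          |             0             | 1
0 | 1 | 1 | 0 ||    1    |       0       |    1    |    1    |          1          |             0             | 1
0 | 1 | 0 | 1 ||    1    |       0       |    0    |    0    |          1          |             1             | 1
0 | 1 | 0 | 0 ||    1    |       0       |    0    |    1    |          0          |             1             | 1
0 | 0 | 1 | 1 ||    1    |       0       |    1    |    1    |          1          |             1             | 1
0 | 0 | 1 | 0 ||    1    |       0       |    1    |    0    |          0          |             1             | 1
0 | 0 | 0 | 1 ||    0    |       1       |    0    |    1    |          0          |             0             | 0
0 | 0 | 0 | 0 ||    0    |       1       |    0    |    0    |          1          |             0             | 0
The formula is true on 10 of the 16 rows.

10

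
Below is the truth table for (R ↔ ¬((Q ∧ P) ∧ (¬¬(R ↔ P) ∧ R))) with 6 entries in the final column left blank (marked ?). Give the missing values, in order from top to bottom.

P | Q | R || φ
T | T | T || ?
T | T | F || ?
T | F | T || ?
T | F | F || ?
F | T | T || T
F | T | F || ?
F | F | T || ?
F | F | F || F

Row P=T, Q=T, R=T: ¬((Q ∧ P) ∧ (¬¬(R ↔ P) ∧ R)) = F, so the formula = F.
Row P=T, Q=T, R=F: ¬((Q ∧ P) ∧ (¬¬(R ↔ P) ∧ R)) = T, so the formula = F.
Row P=T, Q=F, R=T: ¬((Q ∧ P) ∧ (¬¬(R ↔ P) ∧ R)) = T, so the formula = T.
Row P=T, Q=F, R=F: ¬((Q ∧ P) ∧ (¬¬(R ↔ P) ∧ R)) = T, so the formula = F.
Row P=F, Q=T, R=F: ¬((Q ∧ P) ∧ (¬¬(R ↔ P) ∧ R)) = T, so the formula = F.
Row P=F, Q=F, R=T: ¬((Q ∧ P) ∧ (¬¬(R ↔ P) ∧ R)) = T, so the formula = T.

F, F, T, F, F, T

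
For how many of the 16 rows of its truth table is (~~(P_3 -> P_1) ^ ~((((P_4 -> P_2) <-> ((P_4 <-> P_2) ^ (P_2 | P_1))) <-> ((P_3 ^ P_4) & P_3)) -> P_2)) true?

P_1  P_2  P_3  P_4     (P_3 -> P_1)  ~(P_3 -> P_1)  ~~(P_3 -> P_1)  (P_4 -> P_2)  (P_4 <-> P_2)  (P_2 | P_1)  (P_3 ^ P_4)  ((P_3 ^ P_4) & P_3)  φ
 T    T    T    T           T              F              T              T              T             T            F                F           T
 T    T    T    F           T              F              T              T              F             T            T                T           T
 T    T    F    T           T              F              T              T              T             T            T                F           T
 T    T    F    F           T              F              T              T              F             T            F                F           T
 T    F    T    T           T              F              T              F              F             T            F                F           F
 T    F    T    F           T              F              T              T              T             T            T                T           T
 T    F    F    T           T              F              T              F              F             T            T                F           F
 T    F    F    F           T              F              T              T              T             T            F                F           F
 F    T    T    T           F              T              F              T              T             T            F                F           F
 F    T    T    F           F              T              F              T              F             T            T                T           F
 F    T    F    T           T              F              T              T              T             T            T                F           T
 F    T    F    F           T              F              T              T              F             T            F                F           T
 F    F    T    T           F              T              F              F              F             F            F                F           F
 F    F    T    F           F              T              F              T              T             F            T                T           T
 F    F    F    T           T              F              T              F              F             F            T                F           T
 F    F    F    F           T              F              T              T              T             F            F                F           T
The formula is true on 10 of the 16 rows.

10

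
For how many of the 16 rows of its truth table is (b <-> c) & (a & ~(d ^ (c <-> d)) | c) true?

4

a | b | c | d | φ
- | - | - | - | -
F | F | F | F | F
F | F | F | T | F
F | F | T | F | F
F | F | T | T | F
F | T | F | F | F
F | T | F | T | F
F | T | T | F | T
F | T | T | T | T
T | F | F | F | F
T | F | F | T | F
T | F | T | F | F
T | F | T | T | F
T | T | F | F | F
T | T | F | T | F
T | T | T | F | T
T | T | T | T | T
The formula is true on 4 of the 16 rows.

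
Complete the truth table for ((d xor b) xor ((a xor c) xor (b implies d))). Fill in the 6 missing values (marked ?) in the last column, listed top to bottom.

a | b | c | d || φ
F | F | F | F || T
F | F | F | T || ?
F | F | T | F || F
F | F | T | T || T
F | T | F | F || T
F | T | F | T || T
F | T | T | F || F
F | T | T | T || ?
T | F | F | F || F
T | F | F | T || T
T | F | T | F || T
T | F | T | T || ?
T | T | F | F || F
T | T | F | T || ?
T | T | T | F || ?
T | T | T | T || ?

Row a=F, b=F, c=F, d=T: (d xor b) = T, ((a xor c) xor (b implies d)) = T, so the formula = F.
Row a=F, b=T, c=T, d=T: (d xor b) = F, ((a xor c) xor (b implies d)) = F, so the formula = F.
Row a=T, b=F, c=T, d=T: (d xor b) = T, ((a xor c) xor (b implies d)) = T, so the formula = F.
Row a=T, b=T, c=F, d=T: (d xor b) = F, ((a xor c) xor (b implies d)) = F, so the formula = F.
Row a=T, b=T, c=T, d=F: (d xor b) = T, ((a xor c) xor (b implies d)) = F, so the formula = T.
Row a=T, b=T, c=T, d=T: (d xor b) = F, ((a xor c) xor (b implies d)) = T, so the formula = T.

F, F, F, F, T, T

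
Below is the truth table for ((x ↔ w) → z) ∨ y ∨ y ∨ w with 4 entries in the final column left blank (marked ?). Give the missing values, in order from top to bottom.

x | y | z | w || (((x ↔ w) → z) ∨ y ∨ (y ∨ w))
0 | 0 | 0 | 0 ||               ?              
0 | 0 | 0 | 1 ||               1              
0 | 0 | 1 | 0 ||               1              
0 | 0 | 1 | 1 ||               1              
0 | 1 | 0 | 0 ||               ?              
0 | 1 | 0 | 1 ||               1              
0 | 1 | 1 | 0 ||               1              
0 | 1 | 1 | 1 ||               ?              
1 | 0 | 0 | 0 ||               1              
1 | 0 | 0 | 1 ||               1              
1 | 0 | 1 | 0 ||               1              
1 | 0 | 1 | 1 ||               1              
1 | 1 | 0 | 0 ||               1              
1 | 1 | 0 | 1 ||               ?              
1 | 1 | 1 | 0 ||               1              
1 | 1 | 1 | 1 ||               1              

Row x=0, y=0, z=0, w=0: ((x ↔ w) → z) = 0, (y ∨ w) = 0, so (((x ↔ w) → z) ∨ y ∨ (y ∨ w)) = 0.
Row x=0, y=1, z=0, w=0: ((x ↔ w) → z) = 0, (y ∨ w) = 1, so (((x ↔ w) → z) ∨ y ∨ (y ∨ w)) = 1.
Row x=0, y=1, z=1, w=1: ((x ↔ w) → z) = 1, (y ∨ w) = 1, so (((x ↔ w) → z) ∨ y ∨ (y ∨ w)) = 1.
Row x=1, y=1, z=0, w=1: ((x ↔ w) → z) = 0, (y ∨ w) = 1, so (((x ↔ w) → z) ∨ y ∨ (y ∨ w)) = 1.

0, 1, 1, 1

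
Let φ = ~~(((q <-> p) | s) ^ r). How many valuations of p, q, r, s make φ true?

8

p  q  r  s     ~~(((q <-> p) | s) ^ r)
F  F  F  F                T           
F  F  F  T                T           
F  F  T  F                F           
F  F  T  T                F           
F  T  F  F                F           
F  T  F  T                T           
F  T  T  F                T           
F  T  T  T                F           
T  F  F  F                F           
T  F  F  T                T           
T  F  T  F                T           
T  F  T  T                F           
T  T  F  F                T           
T  T  F  T                T           
T  T  T  F                F           
T  T  T  T                F           
The formula is true on 8 of the 16 rows.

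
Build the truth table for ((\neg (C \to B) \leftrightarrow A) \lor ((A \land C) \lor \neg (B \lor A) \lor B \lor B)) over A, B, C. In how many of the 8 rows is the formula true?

A | B | C || (C \to B) | \neg (C \to B) | (A \land C) | (B \lor A) | \neg (B \lor A) | φ
0 | 0 | 0 ||     1     |       0        |      0      |     0      |        1        | 1
0 | 0 | 1 ||     0     |       1        |      0      |     0      |        1        | 1
0 | 1 | 0 ||     1     |       0        |      0      |     1      |        0        | 1
0 | 1 | 1 ||     1     |       0        |      0      |     1      |        0        | 1
1 | 0 | 0 ||     1     |       0        |      0      |     1      |        0        | 0
1 | 0 | 1 ||     0     |       1        |      1      |     1      |        0        | 1
1 | 1 | 0 ||     1     |       0        |      0      |     1      |        0        | 1
1 | 1 | 1 ||     1     |       0        |      1      |     1      |        0        | 1
The formula is true on 7 of the 8 rows.

7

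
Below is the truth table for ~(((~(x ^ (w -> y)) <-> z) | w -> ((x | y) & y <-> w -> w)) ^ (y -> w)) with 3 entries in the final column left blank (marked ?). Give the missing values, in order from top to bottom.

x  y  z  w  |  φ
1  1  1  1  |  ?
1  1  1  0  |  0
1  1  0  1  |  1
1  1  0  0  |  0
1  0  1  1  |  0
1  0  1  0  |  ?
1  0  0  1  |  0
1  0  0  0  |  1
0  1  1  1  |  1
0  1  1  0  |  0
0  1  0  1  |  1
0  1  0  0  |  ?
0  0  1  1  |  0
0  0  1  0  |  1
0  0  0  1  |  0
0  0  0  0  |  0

Row x=1, y=1, z=1, w=1: ((~(x ^ (w -> y)) <-> z) | w -> ((x | y) & y <-> w -> w)) = 1, (y -> w) = 1, (((~(x ^ (w -> y)) <-> z) | w -> ((x | y) & y <-> w -> w)) ^ (y -> w)) = 0, so the formula = 1.
Row x=1, y=0, z=1, w=0: ((~(x ^ (w -> y)) <-> z) | w -> ((x | y) & y <-> w -> w)) = 0, (y -> w) = 1, (((~(x ^ (w -> y)) <-> z) | w -> ((x | y) & y <-> w -> w)) ^ (y -> w)) = 1, so the formula = 0.
Row x=0, y=1, z=0, w=0: ((~(x ^ (w -> y)) <-> z) | w -> ((x | y) & y <-> w -> w)) = 1, (y -> w) = 0, (((~(x ^ (w -> y)) <-> z) | w -> ((x | y) & y <-> w -> w)) ^ (y -> w)) = 1, so the formula = 0.

1, 0, 0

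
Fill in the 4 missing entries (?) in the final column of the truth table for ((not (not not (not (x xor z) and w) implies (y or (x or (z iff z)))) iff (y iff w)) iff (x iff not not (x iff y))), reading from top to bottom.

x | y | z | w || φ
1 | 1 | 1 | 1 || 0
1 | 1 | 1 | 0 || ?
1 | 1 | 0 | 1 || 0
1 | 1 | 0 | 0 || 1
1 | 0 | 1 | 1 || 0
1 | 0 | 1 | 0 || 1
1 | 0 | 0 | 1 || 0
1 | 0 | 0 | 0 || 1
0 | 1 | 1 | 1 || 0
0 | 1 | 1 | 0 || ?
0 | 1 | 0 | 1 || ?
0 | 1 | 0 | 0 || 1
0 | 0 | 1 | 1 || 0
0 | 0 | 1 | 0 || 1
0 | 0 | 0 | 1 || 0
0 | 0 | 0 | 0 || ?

Row x=1, y=1, z=1, w=0: (not (not not (not (x xor z) and w) implies (y or (x or (z iff z)))) iff (y iff w)) = 1, (x iff not not (x iff y)) = 1, so the formula = 1.
Row x=0, y=1, z=1, w=0: (not (not not (not (x xor z) and w) implies (y or (x or (z iff z)))) iff (y iff w)) = 1, (x iff not not (x iff y)) = 1, so the formula = 1.
Row x=0, y=1, z=0, w=1: (not (not not (not (x xor z) and w) implies (y or (x or (z iff z)))) iff (y iff w)) = 0, (x iff not not (x iff y)) = 1, so the formula = 0.
Row x=0, y=0, z=0, w=0: (not (not not (not (x xor z) and w) implies (y or (x or (z iff z)))) iff (y iff w)) = 0, (x iff not not (x iff y)) = 0, so the formula = 1.

1, 1, 0, 1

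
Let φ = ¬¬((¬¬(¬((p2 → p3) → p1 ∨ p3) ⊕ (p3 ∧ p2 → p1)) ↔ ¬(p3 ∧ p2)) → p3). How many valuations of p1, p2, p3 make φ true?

p1  p2  p3  |  (p2 → p3)  (p1 ∨ p3)  ((p2 → p3) → (p1 ∨ p3))  ¬((p2 → p3) → (p1 ∨ p3))  (p3 ∧ p2)  ((p3 ∧ p2) → p1)  ¬(p3 ∧ p2)  φ
1   1   1   |      1          1                 1                        0                  1             1              0       1
1   1   0   |      0          1                 1                        0                  0             1              1       0
1   0   1   |      1          1                 1                        0                  0             1              1       1
1   0   0   |      1          1                 1                        0                  0             1              1       0
0   1   1   |      1          1                 1                        0                  1             0              0       1
0   1   0   |      0          0                 1                        0                  0             1              1       0
0   0   1   |      1          1                 1                        0                  0             1              1       1
0   0   0   |      1          0                 0                        1                  0             1              1       1
The formula is true on 5 of the 8 rows.

5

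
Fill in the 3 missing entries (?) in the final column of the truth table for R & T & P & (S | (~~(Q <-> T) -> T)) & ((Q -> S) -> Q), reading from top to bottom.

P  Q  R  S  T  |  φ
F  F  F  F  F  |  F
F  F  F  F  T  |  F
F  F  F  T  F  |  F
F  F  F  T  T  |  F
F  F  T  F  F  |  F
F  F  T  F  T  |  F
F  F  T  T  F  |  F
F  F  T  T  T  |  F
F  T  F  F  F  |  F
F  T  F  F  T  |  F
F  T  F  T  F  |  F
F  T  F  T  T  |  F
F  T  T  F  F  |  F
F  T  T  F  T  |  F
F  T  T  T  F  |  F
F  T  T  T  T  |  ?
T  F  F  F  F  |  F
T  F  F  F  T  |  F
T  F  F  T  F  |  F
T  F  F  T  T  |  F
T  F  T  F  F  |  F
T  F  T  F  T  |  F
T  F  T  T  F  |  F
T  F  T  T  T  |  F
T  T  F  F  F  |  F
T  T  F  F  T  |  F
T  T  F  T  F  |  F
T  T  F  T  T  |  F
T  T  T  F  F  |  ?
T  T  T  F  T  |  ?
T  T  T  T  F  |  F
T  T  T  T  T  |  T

F, F, T

Row P=F, Q=T, R=T, S=T, T=T: (R & T) = T, (S | (~~(Q <-> T) -> T)) = T, ((Q -> S) -> Q) = T, so the formula = F.
Row P=T, Q=T, R=T, S=F, T=F: (R & T) = F, (S | (~~(Q <-> T) -> T)) = T, ((Q -> S) -> Q) = T, so the formula = F.
Row P=T, Q=T, R=T, S=F, T=T: (R & T) = T, (S | (~~(Q <-> T) -> T)) = T, ((Q -> S) -> Q) = T, so the formula = T.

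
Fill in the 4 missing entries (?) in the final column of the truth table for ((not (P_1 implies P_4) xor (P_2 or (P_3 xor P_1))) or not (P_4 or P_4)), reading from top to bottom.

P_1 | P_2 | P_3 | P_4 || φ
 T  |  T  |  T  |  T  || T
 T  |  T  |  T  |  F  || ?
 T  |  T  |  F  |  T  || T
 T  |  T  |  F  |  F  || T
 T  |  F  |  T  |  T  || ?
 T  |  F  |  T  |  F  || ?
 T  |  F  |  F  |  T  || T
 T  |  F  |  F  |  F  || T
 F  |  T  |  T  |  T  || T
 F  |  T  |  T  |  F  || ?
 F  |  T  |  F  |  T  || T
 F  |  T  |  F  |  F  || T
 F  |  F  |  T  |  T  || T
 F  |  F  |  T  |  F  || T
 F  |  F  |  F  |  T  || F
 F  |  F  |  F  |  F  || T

T, F, T, T

Row P_1=T, P_2=T, P_3=T, P_4=F: (not (P_1 implies P_4) xor (P_2 or (P_3 xor P_1))) = F, not (P_4 or P_4) = T, so the formula = T.
Row P_1=T, P_2=F, P_3=T, P_4=T: (not (P_1 implies P_4) xor (P_2 or (P_3 xor P_1))) = F, not (P_4 or P_4) = F, so the formula = F.
Row P_1=T, P_2=F, P_3=T, P_4=F: (not (P_1 implies P_4) xor (P_2 or (P_3 xor P_1))) = T, not (P_4 or P_4) = T, so the formula = T.
Row P_1=F, P_2=T, P_3=T, P_4=F: (not (P_1 implies P_4) xor (P_2 or (P_3 xor P_1))) = T, not (P_4 or P_4) = T, so the formula = T.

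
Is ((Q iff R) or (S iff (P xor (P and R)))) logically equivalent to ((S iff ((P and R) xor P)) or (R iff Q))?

P | Q | R | S || φ | ψ
T | T | T | T || T | T
T | T | T | F || T | T
T | T | F | T || T | T
T | T | F | F || F | F
T | F | T | T || F | F
T | F | T | F || T | T
T | F | F | T || T | T
T | F | F | F || T | T
F | T | T | T || T | T
F | T | T | F || T | T
F | T | F | T || F | F
F | T | F | F || T | T
F | F | T | T || F | F
F | F | T | F || T | T
F | F | F | T || T | T
F | F | F | F || T | T
The columns for φ and ψ agree on every row, so they are logically equivalent.

equivalent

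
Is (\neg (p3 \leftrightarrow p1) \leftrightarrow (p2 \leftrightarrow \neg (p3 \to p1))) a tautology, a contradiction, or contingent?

contingent

p1 | p2 | p3 || (p3 \leftrightarrow p1) | \neg (p3 \leftrightarrow p1) | (p3 \to p1) | \neg (p3 \to p1) | φ
0  | 0  | 0  ||            1            |              0               |      1      |        0         | 0
0  | 0  | 1  ||            0            |              1               |      0      |        1         | 0
0  | 1  | 0  ||            1            |              0               |      1      |        0         | 1
0  | 1  | 1  ||            0            |              1               |      0      |        1         | 1
1  | 0  | 0  ||            0            |              1               |      1      |        0         | 1
1  | 0  | 1  ||            1            |              0               |      1      |        0         | 0
1  | 1  | 0  ||            0            |              1               |      1      |        0         | 0
1  | 1  | 1  ||            1            |              0               |      1      |        0         | 1
4 of 8 rows are 1, so the formula is contingent.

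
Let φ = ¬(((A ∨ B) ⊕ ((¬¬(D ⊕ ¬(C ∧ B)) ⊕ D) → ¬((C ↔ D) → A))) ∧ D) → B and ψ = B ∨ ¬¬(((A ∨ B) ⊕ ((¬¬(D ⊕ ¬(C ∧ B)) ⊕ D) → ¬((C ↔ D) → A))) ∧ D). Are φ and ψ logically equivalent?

equivalent

  A      B      C      D    |    φ      ψ  
 True   True   True   True  |   True   True
 True   True   True  False  |   True   True
 True   True  False   True  |   True   True
 True   True  False  False  |   True   True
 True  False   True   True  |   True   True
 True  False   True  False  |  False  False
 True  False  False   True  |   True   True
 True  False  False  False  |  False  False
False   True   True   True  |   True   True
False   True   True  False  |   True   True
False   True  False   True  |   True   True
False   True  False  False  |   True   True
False  False   True   True  |   True   True
False  False   True  False  |  False  False
False  False  False   True  |  False  False
False  False  False  False  |  False  False
The columns for φ and ψ agree on every row, so they are logically equivalent.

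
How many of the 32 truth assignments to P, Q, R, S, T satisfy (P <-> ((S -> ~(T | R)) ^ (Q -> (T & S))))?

P | Q | R | S | T || φ
T | T | T | T | T || T
T | T | T | T | F || F
T | T | T | F | T || T
T | T | T | F | F || T
T | T | F | T | T || T
T | T | F | T | F || T
T | T | F | F | T || T
T | T | F | F | F || T
T | F | T | T | T || T
T | F | T | T | F || T
T | F | T | F | T || F
T | F | T | F | F || F
T | F | F | T | T || T
T | F | F | T | F || F
T | F | F | F | T || F
T | F | F | F | F || F
F | T | T | T | T || F
F | T | T | T | F || T
F | T | T | F | T || F
F | T | T | F | F || F
F | T | F | T | T || F
F | T | F | T | F || F
F | T | F | F | T || F
F | T | F | F | F || F
F | F | T | T | T || F
F | F | T | T | F || F
F | F | T | F | T || T
F | F | T | F | F || T
F | F | F | T | T || F
F | F | F | T | F || T
F | F | F | F | T || T
F | F | F | F | F || T
The formula is true on 16 of the 32 rows.

16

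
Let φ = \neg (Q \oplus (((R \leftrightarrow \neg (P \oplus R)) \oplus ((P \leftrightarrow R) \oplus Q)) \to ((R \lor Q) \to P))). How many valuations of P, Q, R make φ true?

3

P | Q | R || (P \oplus R) | \neg (P \oplus R) | (P \leftrightarrow R) | (R \lor Q) | ((R \lor Q) \to P) | φ
F | F | F ||      F       |         T         |           T           |     F      |         T          | F
F | F | T ||      T       |         F         |           F           |     T      |         F          | F
F | T | F ||      F       |         T         |           T           |     T      |         F          | T
F | T | T ||      T       |         F         |           F           |     T      |         F          | F
T | F | F ||      T       |         F         |           F           |     F      |         T          | F
T | F | T ||      F       |         T         |           T           |     T      |         T          | F
T | T | F ||      T       |         F         |           F           |     T      |         T          | T
T | T | T ||      F       |         T         |           T           |     T      |         T          | T
The formula is true on 3 of the 8 rows.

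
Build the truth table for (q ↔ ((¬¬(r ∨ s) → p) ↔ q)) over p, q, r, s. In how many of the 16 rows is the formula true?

10

p | q | r | s || (r ∨ s) | ¬(r ∨ s) | ¬¬(r ∨ s) | (¬¬(r ∨ s) → p) | ((¬¬(r ∨ s) → p) ↔ q) | (q ↔ ((¬¬(r ∨ s) → p) ↔ q))
T | T | T | T ||    T    |    F     |     T     |        T        |           T           |              T             
T | T | T | F ||    T    |    F     |     T     |        T        |           T           |              T             
T | T | F | T ||    T    |    F     |     T     |        T        |           T           |              T             
T | T | F | F ||    F    |    T     |     F     |        T        |           T           |              T             
T | F | T | T ||    T    |    F     |     T     |        T        |           F           |              T             
T | F | T | F ||    T    |    F     |     T     |        T        |           F           |              T             
T | F | F | T ||    T    |    F     |     T     |        T        |           F           |              T             
T | F | F | F ||    F    |    T     |     F     |        T        |           F           |              T             
F | T | T | T ||    T    |    F     |     T     |        F        |           F           |              F             
F | T | T | F ||    T    |    F     |     T     |        F        |           F           |              F             
F | T | F | T ||    T    |    F     |     T     |        F        |           F           |              F             
F | T | F | F ||    F    |    T     |     F     |        T        |           T           |              T             
F | F | T | T ||    T    |    F     |     T     |        F        |           T           |              F             
F | F | T | F ||    T    |    F     |     T     |        F        |           T           |              F             
F | F | F | T ||    T    |    F     |     T     |        F        |           T           |              F             
F | F | F | F ||    F    |    T     |     F     |        T        |           F           |              T             
The formula is true on 10 of the 16 rows.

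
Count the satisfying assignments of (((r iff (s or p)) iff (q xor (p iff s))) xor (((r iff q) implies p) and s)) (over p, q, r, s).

10

p  q  r  s  |  (s or p)  (r iff (s or p))  (p iff s)  (q xor (p iff s))  (r iff q)  ((r iff q) implies p)  φ
T  T  T  T  |     T             T              T              F              T                T            T
T  T  T  F  |     T             T              F              T              T                T            T
T  T  F  T  |     T             F              T              F              F                T            F
T  T  F  F  |     T             F              F              T              F                T            F
T  F  T  T  |     T             T              T              T              F                T            F
T  F  T  F  |     T             T              F              F              F                T            F
T  F  F  T  |     T             F              T              T              T                T            T
T  F  F  F  |     T             F              F              F              T                T            T
F  T  T  T  |     T             T              F              T              T                F            T
F  T  T  F  |     F             F              T              F              T                F            T
F  T  F  T  |     T             F              F              T              F                T            T
F  T  F  F  |     F             T              T              F              F                T            F
F  F  T  T  |     T             T              F              F              F                T            T
F  F  T  F  |     F             F              T              T              F                T            F
F  F  F  T  |     T             F              F              F              T                F            T
F  F  F  F  |     F             T              T              T              T                F            T
The formula is true on 10 of the 16 rows.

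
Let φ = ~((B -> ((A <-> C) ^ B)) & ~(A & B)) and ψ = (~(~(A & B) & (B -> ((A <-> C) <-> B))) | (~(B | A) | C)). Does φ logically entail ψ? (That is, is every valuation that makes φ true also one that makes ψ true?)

no

A  B  C  |  φ  ψ
T  T  T  |  T  T
T  T  F  |  T  T
T  F  T  |  F  T
T  F  F  |  F  F
F  T  T  |  F  T
F  T  F  |  T  F
F  F  T  |  F  T
F  F  F  |  F  T
At A=F, B=T, C=F we have φ true but ψ false, so φ does not entail ψ.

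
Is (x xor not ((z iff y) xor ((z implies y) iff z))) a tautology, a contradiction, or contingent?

  x      y      z    |  (z iff y)  (z implies y)  ((z implies y) iff z)    φ  
 True   True   True  |     True         True               True          False
 True   True  False  |    False         True              False          False
 True  False   True  |    False        False              False          False
 True  False  False  |     True         True              False           True
False   True   True  |     True         True               True           True
False   True  False  |    False         True              False           True
False  False   True  |    False        False              False           True
False  False  False  |     True         True              False          False
4 of 8 rows are True, so the formula is contingent.

contingent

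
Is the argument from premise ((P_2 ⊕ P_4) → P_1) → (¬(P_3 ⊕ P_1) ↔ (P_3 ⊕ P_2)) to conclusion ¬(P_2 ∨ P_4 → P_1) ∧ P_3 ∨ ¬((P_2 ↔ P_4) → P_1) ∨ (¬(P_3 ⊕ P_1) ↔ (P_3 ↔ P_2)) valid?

no

 P_1    P_2    P_3    P_4   |    φ      ψ  
False  False  False  False  |  False   True
False  False  False   True  |   True   True
False  False   True  False  |  False   True
False  False   True   True  |   True   True
False   True  False  False  |   True  False
False   True  False   True  |   True   True
False   True   True  False  |   True   True
False   True   True   True  |   True   True
 True  False  False  False  |   True  False
 True  False  False   True  |   True  False
 True  False   True  False  |   True  False
 True  False   True   True  |   True  False
 True   True  False  False  |  False   True
 True   True  False   True  |  False   True
 True   True   True  False  |  False   True
 True   True   True   True  |  False   True
At P_1=False, P_2=True, P_3=False, P_4=False we have φ true but ψ false, so φ does not entail ψ.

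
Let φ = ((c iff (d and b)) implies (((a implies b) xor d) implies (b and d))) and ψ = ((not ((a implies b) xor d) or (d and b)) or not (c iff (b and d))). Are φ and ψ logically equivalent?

equivalent

  a   |   b   |   c   |   d   ||   φ   |   ψ  
False | False | False | False || False | False
False | False | False |  True ||  True |  True
False | False |  True | False ||  True |  True
False | False |  True |  True ||  True |  True
False |  True | False | False || False | False
False |  True | False |  True ||  True |  True
False |  True |  True | False ||  True |  True
False |  True |  True |  True ||  True |  True
 True | False | False | False ||  True |  True
 True | False | False |  True || False | False
 True | False |  True | False ||  True |  True
 True | False |  True |  True ||  True |  True
 True |  True | False | False || False | False
 True |  True | False |  True ||  True |  True
 True |  True |  True | False ||  True |  True
 True |  True |  True |  True ||  True |  True
The columns for φ and ψ agree on every row, so they are logically equivalent.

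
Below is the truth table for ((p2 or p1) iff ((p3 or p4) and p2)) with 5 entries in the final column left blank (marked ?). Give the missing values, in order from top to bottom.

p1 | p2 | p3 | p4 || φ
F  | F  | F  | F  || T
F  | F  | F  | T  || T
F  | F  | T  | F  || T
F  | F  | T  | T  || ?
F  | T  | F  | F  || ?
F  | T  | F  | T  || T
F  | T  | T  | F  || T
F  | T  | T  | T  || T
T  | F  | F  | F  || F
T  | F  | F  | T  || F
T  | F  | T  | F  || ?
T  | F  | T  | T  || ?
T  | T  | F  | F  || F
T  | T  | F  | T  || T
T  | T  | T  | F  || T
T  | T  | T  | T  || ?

Row p1=F, p2=F, p3=T, p4=T: (p2 or p1) = F, ((p3 or p4) and p2) = F, so the formula = T.
Row p1=F, p2=T, p3=F, p4=F: (p2 or p1) = T, ((p3 or p4) and p2) = F, so the formula = F.
Row p1=T, p2=F, p3=T, p4=F: (p2 or p1) = T, ((p3 or p4) and p2) = F, so the formula = F.
Row p1=T, p2=F, p3=T, p4=T: (p2 or p1) = T, ((p3 or p4) and p2) = F, so the formula = F.
Row p1=T, p2=T, p3=T, p4=T: (p2 or p1) = T, ((p3 or p4) and p2) = T, so the formula = T.

T, F, F, F, T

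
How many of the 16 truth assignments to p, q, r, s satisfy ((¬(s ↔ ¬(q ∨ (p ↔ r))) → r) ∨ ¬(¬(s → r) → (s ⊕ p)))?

  p   |   q   |   r   |   s   |   φ  
----- | ----- | ----- | ----- | -----
 True |  True |  True |  True |  True
 True |  True |  True | False |  True
 True |  True | False |  True |  True
 True |  True | False | False |  True
 True | False |  True |  True |  True
 True | False |  True | False |  True
 True | False | False |  True |  True
 True | False | False | False | False
False |  True |  True |  True |  True
False |  True |  True | False |  True
False |  True | False |  True | False
False |  True | False | False |  True
False | False |  True |  True |  True
False | False |  True | False |  True
False | False | False |  True | False
False | False | False | False |  True
The formula is true on 13 of the 16 rows.

13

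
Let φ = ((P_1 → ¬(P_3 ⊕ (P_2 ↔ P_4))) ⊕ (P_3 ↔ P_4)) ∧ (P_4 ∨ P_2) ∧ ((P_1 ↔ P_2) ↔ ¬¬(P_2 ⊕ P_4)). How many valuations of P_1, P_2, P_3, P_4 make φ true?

 P_1  |  P_2  |  P_3  |  P_4  |   φ  
----- | ----- | ----- | ----- | -----
 True |  True |  True |  True | False
 True |  True |  True | False | False
 True |  True | False |  True | False
 True |  True | False | False | False
 True | False |  True |  True | False
 True | False |  True | False | False
 True | False | False |  True | False
 True | False | False | False | False
False |  True |  True |  True | False
False |  True |  True | False | False
False |  True | False |  True |  True
False |  True | False | False | False
False | False |  True |  True | False
False | False |  True | False | False
False | False | False |  True |  True
False | False | False | False | False
The formula is true on 2 of the 16 rows.

2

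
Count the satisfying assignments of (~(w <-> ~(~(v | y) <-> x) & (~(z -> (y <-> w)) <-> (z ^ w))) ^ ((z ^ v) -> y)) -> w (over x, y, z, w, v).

x | y | z | w | v | φ
- | - | - | - | - | -
T | T | T | T | T | T
T | T | T | T | F | T
T | T | T | F | T | T
T | T | T | F | F | T
T | T | F | T | T | T
T | T | F | T | F | T
T | T | F | F | T | T
T | T | F | F | F | T
T | F | T | T | T | T
T | F | T | T | F | T
T | F | T | F | T | F
T | F | T | F | F | T
T | F | F | T | T | T
T | F | F | T | F | T
T | F | F | F | T | F
T | F | F | F | F | F
F | T | T | T | T | T
F | T | T | T | F | T
F | T | T | F | T | F
F | T | T | F | F | F
F | T | F | T | T | T
F | T | F | T | F | T
F | T | F | F | T | F
F | T | F | F | F | F
F | F | T | T | T | T
F | F | T | T | F | T
F | F | T | F | T | F
F | F | T | F | F | T
F | F | F | T | T | T
F | F | F | T | F | T
F | F | F | F | T | T
F | F | F | F | F | T
The formula is true on 24 of the 32 rows.

24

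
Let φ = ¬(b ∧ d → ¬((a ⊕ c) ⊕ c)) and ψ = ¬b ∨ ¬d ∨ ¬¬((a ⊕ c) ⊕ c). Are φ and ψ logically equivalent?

not equivalent

a | b | c | d || φ | ψ
T | T | T | T || T | T
T | T | T | F || F | T
T | T | F | T || T | T
T | T | F | F || F | T
T | F | T | T || F | T
T | F | T | F || F | T
T | F | F | T || F | T
T | F | F | F || F | T
F | T | T | T || F | F
F | T | T | F || F | T
F | T | F | T || F | F
F | T | F | F || F | T
F | F | T | T || F | T
F | F | T | F || F | T
F | F | F | T || F | T
F | F | F | F || F | T
The columns differ at a=T, b=T, c=T, d=F (φ=F, ψ=T), so they are not equivalent.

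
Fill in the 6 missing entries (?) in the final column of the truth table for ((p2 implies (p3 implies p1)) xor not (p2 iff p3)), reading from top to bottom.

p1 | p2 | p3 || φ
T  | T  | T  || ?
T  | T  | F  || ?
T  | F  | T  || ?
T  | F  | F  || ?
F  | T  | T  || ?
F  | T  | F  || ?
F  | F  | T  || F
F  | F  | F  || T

Row p1=T, p2=T, p3=T: (p2 implies (p3 implies p1)) = T, not (p2 iff p3) = F, so the formula = T.
Row p1=T, p2=T, p3=F: (p2 implies (p3 implies p1)) = T, not (p2 iff p3) = T, so the formula = F.
Row p1=T, p2=F, p3=T: (p2 implies (p3 implies p1)) = T, not (p2 iff p3) = T, so the formula = F.
Row p1=T, p2=F, p3=F: (p2 implies (p3 implies p1)) = T, not (p2 iff p3) = F, so the formula = T.
Row p1=F, p2=T, p3=T: (p2 implies (p3 implies p1)) = F, not (p2 iff p3) = F, so the formula = F.
Row p1=F, p2=T, p3=F: (p2 implies (p3 implies p1)) = T, not (p2 iff p3) = T, so the formula = F.

T, F, F, T, F, F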